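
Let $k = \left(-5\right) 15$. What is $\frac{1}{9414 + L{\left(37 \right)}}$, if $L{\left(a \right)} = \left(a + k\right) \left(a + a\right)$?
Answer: $\frac{1}{6602} \approx 0.00015147$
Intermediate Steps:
$k = -75$
$L{\left(a \right)} = 2 a \left(-75 + a\right)$ ($L{\left(a \right)} = \left(a - 75\right) \left(a + a\right) = \left(-75 + a\right) 2 a = 2 a \left(-75 + a\right)$)
$\frac{1}{9414 + L{\left(37 \right)}} = \frac{1}{9414 + 2 \cdot 37 \left(-75 + 37\right)} = \frac{1}{9414 + 2 \cdot 37 \left(-38\right)} = \frac{1}{9414 - 2812} = \frac{1}{6602}$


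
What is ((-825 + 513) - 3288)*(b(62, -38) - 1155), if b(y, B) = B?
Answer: 4294800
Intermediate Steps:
((-825 + 513) - 3288)*(b(62, -38) - 1155) = ((-825 + 513) - 3288)*(-38 - 1155) = (-312 - 3288)*(-1193) = -3600*(-1193) = 4294800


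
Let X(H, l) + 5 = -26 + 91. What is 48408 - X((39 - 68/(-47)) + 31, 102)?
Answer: 48348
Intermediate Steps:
X(H, l) = 60 (X(H, l) = -5 + (-26 + 91) = -5 + 65 = 60)
48408 - X((39 - 68/(-47)) + 31, 102) = 48408 - 1*60 = 48408 - 60 = 48348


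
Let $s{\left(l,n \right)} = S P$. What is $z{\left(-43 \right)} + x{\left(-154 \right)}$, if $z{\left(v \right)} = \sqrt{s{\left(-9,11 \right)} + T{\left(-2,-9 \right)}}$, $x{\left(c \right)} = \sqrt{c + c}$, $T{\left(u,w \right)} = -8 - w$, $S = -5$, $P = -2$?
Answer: $\sqrt{11} + 2 i \sqrt{77} \approx 3.3166 + 17.55 i$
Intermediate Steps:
$x{\left(c \right)} = \sqrt{2} \sqrt{c}$ ($x{\left(c \right)} = \sqrt{2 c} = \sqrt{2} \sqrt{c}$)
$s{\left(l,n \right)} = 10$ ($s{\left(l,n \right)} = \left(-5\right) \left(-2\right) = 10$)
$z{\left(v \right)} = \sqrt{11}$ ($z{\left(v \right)} = \sqrt{10 - -1} = \sqrt{10 + \left(-8 + 9\right)} = \sqrt{10 + 1} = \sqrt{11}$)
$z{\left(-43 \right)} + x{\left(-154 \right)} = \sqrt{11} + \sqrt{2} \sqrt{-154} = \sqrt{11} + \sqrt{2} i \sqrt{154} = \sqrt{11} + 2 i \sqrt{77}$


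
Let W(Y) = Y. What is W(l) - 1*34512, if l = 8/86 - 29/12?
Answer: -17809391/516 ≈ -34514.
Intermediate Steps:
l = -1199/516 (l = 8*(1/86) - 29*1/12 = 4/43 - 29/12 = -1199/516 ≈ -2.3236)
W(l) - 1*34512 = -1199/516 - 1*34512 = -1199/516 - 34512 = -17809391/516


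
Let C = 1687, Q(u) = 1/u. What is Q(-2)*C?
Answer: -1687/2 ≈ -843.50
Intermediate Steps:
Q(-2)*C = 1687/(-2) = -1/2*1687 = -1687/2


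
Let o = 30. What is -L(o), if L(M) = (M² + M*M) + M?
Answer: -1830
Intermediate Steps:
L(M) = M + 2*M² (L(M) = (M² + M²) + M = 2*M² + M = M + 2*M²)
-L(o) = -30*(1 + 2*30) = -30*(1 + 60) = -30*61 = -1*1830 = -1830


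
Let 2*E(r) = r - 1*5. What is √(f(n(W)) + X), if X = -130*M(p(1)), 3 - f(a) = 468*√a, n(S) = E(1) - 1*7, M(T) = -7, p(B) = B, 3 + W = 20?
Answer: √(913 - 1404*I) ≈ 35.97 - 19.516*I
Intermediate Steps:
W = 17 (W = -3 + 20 = 17)
E(r) = -5/2 + r/2 (E(r) = (r - 1*5)/2 = (r - 5)/2 = (-5 + r)/2 = -5/2 + r/2)
n(S) = -9 (n(S) = (-5/2 + (½)*1) - 1*7 = (-5/2 + ½) - 7 = -2 - 7 = -9)
f(a) = 3 - 468*√a
X = 910 (X = -130*(-7) = 910)
√(f(n(W)) + X) = √((3 - 1404*I) + 910) = √(913 - 1404*I)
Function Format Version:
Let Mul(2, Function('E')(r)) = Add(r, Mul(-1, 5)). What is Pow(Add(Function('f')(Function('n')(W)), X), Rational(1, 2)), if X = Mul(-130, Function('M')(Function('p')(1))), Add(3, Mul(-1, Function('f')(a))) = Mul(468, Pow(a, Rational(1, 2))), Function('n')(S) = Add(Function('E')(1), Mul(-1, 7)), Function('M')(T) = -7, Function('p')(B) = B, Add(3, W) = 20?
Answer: Pow(Add(913, Mul(-1404, I)), Rational(1, 2)) ≈ Add(35.970, Mul(-19.516, I))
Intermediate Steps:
W = 17 (W = Add(-3, 20) = 17)
Function('E')(r) = Add(Rational(-5, 2), Mul(Rational(1, 2), r)) (Function('E')(r) = Mul(Rational(1, 2), Add(r, Mul(-1, 5))) = Mul(Rational(1, 2), Add(r, -5)) = Mul(Rational(1, 2), Add(-5, r)) = Add(Rational(-5, 2), Mul(Rational(1, 2), r)))
Function('n')(S) = -9 (Function('n')(S) = Add(Add(Rational(-5, 2), Mul(Rational(1, 2), 1)), Mul(-1, 7)) = Add(Add(Rational(-5, 2), Rational(1, 2)), -7) = Add(-2, -7) = -9)
Function('f')(a) = Add(3, Mul(-468, Pow(a, Rational(1, 2)))) (Function('f')(a) = Add(3, Mul(-1, Mul(468, Pow(a, Rational(1, 2))))) = Add(3, Mul(-468, Pow(a, Rational(1, 2)))))
X = 910 (X = Mul(-130, -7) = 910)
Pow(Add(Function('f')(Function('n')(W)), X), Rational(1, 2)) = Pow(Add(Add(3, Mul(-468, Pow(-9, Rational(1, 2)))), 910), Rational(1, 2)) = Pow(Add(Add(3, Mul(-468, Mul(3, I))), 910), Rational(1, 2)) = Pow(Add(Add(3, Mul(-1404, I)), 910), Rational(1, 2)) = Pow(Add(913, Mul(-1404, I)), Rational(1, 2))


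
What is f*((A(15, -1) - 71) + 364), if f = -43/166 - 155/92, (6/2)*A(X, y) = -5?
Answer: -282017/498 ≈ -566.30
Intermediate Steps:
A(X, y) = -5/3 (A(X, y) = (⅓)*(-5) = -5/3)
f = -14843/7636 (f = -43*1/166 - 155*1/92 = -43/166 - 155/92 = -14843/7636 ≈ -1.9438)
f*((A(15, -1) - 71) + 364) = -14843*((-5/3 - 71) + 364)/7636 = -14843*(-218/3 + 364)/7636 = -14843/7636*874/3 = -282017/498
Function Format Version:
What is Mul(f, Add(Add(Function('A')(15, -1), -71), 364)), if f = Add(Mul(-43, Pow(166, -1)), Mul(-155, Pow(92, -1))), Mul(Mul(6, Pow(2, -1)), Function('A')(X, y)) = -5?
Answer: Rational(-282017, 498) ≈ -566.30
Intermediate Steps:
Function('A')(X, y) = Rational(-5, 3) (Function('A')(X, y) = Mul(Rational(1, 3), -5) = Rational(-5, 3))
f = Rational(-14843, 7636) (f = Add(Mul(-43, Rational(1, 166)), Mul(-155, Rational(1, 92))) = Add(Rational(-43, 166), Rational(-155, 92)) = Rational(-14843, 7636) ≈ -1.9438)
Mul(f, Add(Add(Function('A')(15, -1), -71), 364)) = Mul(Rational(-14843, 7636), Add(Add(Rational(-5, 3), -71), 364)) = Mul(Rational(-14843, 7636), Add(Rational(-218, 3), 364)) = Mul(Rational(-14843, 7636), Rational(874, 3)) = Rational(-282017, 498)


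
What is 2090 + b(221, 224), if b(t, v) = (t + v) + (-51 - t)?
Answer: 2263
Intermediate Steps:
b(t, v) = -51 + v
2090 + b(221, 224) = 2090 + (-51 + 224) = 2090 + 173 = 2263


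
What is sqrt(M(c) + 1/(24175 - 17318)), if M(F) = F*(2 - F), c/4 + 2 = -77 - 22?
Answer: 3*I*sqrt(856906007991)/6857 ≈ 405.0*I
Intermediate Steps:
c = -404 (c = -8 + 4*(-77 - 22) = -8 + 4*(-99) = -8 - 396 = -404)
sqrt(M(c) + 1/(24175 - 17318)) = sqrt(-404*(2 - 1*(-404)) + 1/(24175 - 17318)) = sqrt(-404*(2 + 404) + 1/6857) = sqrt(-404*406 + 1/6857) = sqrt(-164024 + 1/6857) = sqrt(-1124712567/6857) = 3*I*sqrt(856906007991)/6857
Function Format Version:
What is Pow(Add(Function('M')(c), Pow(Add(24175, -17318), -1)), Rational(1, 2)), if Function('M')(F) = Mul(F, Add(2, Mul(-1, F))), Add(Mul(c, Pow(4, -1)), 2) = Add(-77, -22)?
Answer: Mul(Rational(3, 6857), I, Pow(856906007991, Rational(1, 2))) ≈ Mul(405.00, I)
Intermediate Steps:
c = -404 (c = Add(-8, Mul(4, Add(-77, -22))) = Add(-8, Mul(4, -99)) = Add(-8, -396) = -404)
Pow(Add(Function('M')(c), Pow(Add(24175, -17318), -1)), Rational(1, 2)) = Pow(Add(Mul(-404, Add(2, Mul(-1, -404))), Pow(Add(24175, -17318), -1)), Rational(1, 2)) = Pow(Add(Mul(-404, Add(2, 404)), Pow(6857, -1)), Rational(1, 2)) = Pow(Add(Mul(-404, 406), Rational(1, 6857)), Rational(1, 2)) = Pow(Add(-164024, Rational(1, 6857)), Rational(1, 2)) = Pow(Rational(-1124712567, 6857), Rational(1, 2)) = Mul(Rational(3, 6857), I, Pow(856906007991, Rational(1, 2)))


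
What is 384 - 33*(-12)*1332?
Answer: 527856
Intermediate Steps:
384 - 33*(-12)*1332 = 384 + 396*1332 = 384 + 527472 = 527856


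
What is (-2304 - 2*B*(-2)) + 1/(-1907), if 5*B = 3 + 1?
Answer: -21938133/9535 ≈ -2300.8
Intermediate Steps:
B = ⅘ (B = (3 + 1)/5 = (⅕)*4 = ⅘ ≈ 0.80000)
(-2304 - 2*B*(-2)) + 1/(-1907) = (-2304 - 2*⅘*(-2)) + 1/(-1907) = (-2304 - 8/5*(-2)) - 1/1907 = (-2304 + 16/5) - 1/1907 = -11504/5 - 1/1907 = -21938133/9535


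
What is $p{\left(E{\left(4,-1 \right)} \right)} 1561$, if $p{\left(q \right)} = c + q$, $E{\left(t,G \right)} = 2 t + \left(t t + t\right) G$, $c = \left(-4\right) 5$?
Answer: $-49952$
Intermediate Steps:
$c = -20$
$E{\left(t,G \right)} = 2 t + G \left(t + t^{2}\right)$ ($E{\left(t,G \right)} = 2 t + \left(t^{2} + t\right) G = 2 t + \left(t + t^{2}\right) G = 2 t + G \left(t + t^{2}\right)$)
$p{\left(q \right)} = -20 + q$
$p{\left(E{\left(4,-1 \right)} \right)} 1561 = \left(-20 + 4 \left(2 - 1 - 4\right)\right) 1561 = \left(-20 + 4 \left(-3\right)\right) 1561 = \left(-20 - 12\right) 1561 = \left(-32\right) 1561 = -49952$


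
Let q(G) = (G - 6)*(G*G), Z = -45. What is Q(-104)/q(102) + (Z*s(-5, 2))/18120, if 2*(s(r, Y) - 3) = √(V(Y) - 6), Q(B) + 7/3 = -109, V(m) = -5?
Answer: -1710665/226224576 - 3*I*√11/2416 ≈ -0.0075618 - 0.0041183*I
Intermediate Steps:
Q(B) = -334/3 (Q(B) = -7/3 - 109 = -334/3)
s(r, Y) = 3 + I*√11/2 (s(r, Y) = 3 + √(-5 - 6)/2 = 3 + √(-11)/2 = 3 + (I*√11)/2 = 3 + I*√11/2)
q(G) = G²*(-6 + G) (q(G) = (-6 + G)*G² = G²*(-6 + G))
Q(-104)/q(102) + (Z*s(-5, 2))/18120 = -334*1/(10404*(-6 + 102))/3 - 45*(3 + I*√11/2)/18120 = -334/(3*(10404*96)) + (-135 - 45*I*√11/2)*(1/18120) = -334/3/998784 + (-9/1208 - 3*I*√11/2416) = -334/3*1/998784 + (-9/1208 - 3*I*√11/2416) = -167/1498176 + (-9/1208 - 3*I*√11/2416) = -1710665/226224576 - 3*I*√11/2416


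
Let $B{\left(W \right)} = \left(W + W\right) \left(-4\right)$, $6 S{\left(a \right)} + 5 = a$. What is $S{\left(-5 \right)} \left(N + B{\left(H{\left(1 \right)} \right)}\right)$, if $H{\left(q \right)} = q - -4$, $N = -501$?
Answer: $\frac{2705}{3} \approx 901.67$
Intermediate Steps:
$H{\left(q \right)} = 4 + q$ ($H{\left(q \right)} = q + 4 = 4 + q$)
$S{\left(a \right)} = - \frac{5}{6} + \frac{a}{6}$
$B{\left(W \right)} = - 8 W$ ($B{\left(W \right)} = 2 W \left(-4\right) = - 8 W$)
$S{\left(-5 \right)} \left(N + B{\left(H{\left(1 \right)} \right)}\right) = \left(- \frac{5}{6} + \frac{1}{6} \left(-5\right)\right) \left(-501 - 8 \left(4 + 1\right)\right) = \left(- \frac{5}{6} - \frac{5}{6}\right) \left(-501 - 40\right) = - \frac{5 \left(-501 - 40\right)}{3} = \left(- \frac{5}{3}\right) \left(-541\right) = \frac{2705}{3}$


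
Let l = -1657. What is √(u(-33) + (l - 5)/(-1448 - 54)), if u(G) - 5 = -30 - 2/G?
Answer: 5*I*√585523158/24783 ≈ 4.8819*I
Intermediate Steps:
u(G) = -25 - 2/G (u(G) = 5 + (-30 - 2/G) = -25 - 2/G)
√(u(-33) + (l - 5)/(-1448 - 54)) = √((-25 - 2/(-33)) + (-1657 - 5)/(-1448 - 54)) = √((-25 - 2*(-1/33)) - 1662/(-1502)) = √((-25 + 2/33) - 1662*(-1/1502)) = √(-823/33 + 831/751) = √(-590650/24783) = 5*I*√585523158/24783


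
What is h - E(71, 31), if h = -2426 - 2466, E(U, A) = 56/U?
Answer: -347388/71 ≈ -4892.8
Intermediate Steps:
h = -4892
h - E(71, 31) = -4892 - 56/71 = -347388/71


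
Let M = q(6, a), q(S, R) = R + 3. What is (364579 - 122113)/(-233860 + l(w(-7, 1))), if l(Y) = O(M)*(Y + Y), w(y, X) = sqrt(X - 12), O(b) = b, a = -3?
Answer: -121233/116930 ≈ -1.0368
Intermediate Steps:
q(S, R) = 3 + R
M = 0 (M = 3 - 3 = 0)
w(y, X) = sqrt(-12 + X)
l(Y) = 0 (l(Y) = 0*(Y + Y) = 0*(2*Y) = 0)
(364579 - 122113)/(-233860 + l(w(-7, 1))) = (364579 - 122113)/(-233860 + 0) = 242466/(-233860) = 242466*(-1/233860) = -121233/116930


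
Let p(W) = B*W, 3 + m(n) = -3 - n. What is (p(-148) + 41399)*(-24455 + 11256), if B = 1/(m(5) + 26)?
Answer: -8194427563/15 ≈ -5.4629e+8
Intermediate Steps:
m(n) = -6 - n (m(n) = -3 + (-3 - n) = -6 - n)
B = 1/15 (B = 1/((-6 - 1*5) + 26) = 1/((-6 - 5) + 26) = 1/(-11 + 26) = 1/15 ≈ 0.066667)
p(W) = W/15
(p(-148) + 41399)*(-24455 + 11256) = ((1/15)*(-148) + 41399)*(-24455 + 11256) = (-148/15 + 41399)*(-13199) = (620837/15)*(-13199) = -8194427563/15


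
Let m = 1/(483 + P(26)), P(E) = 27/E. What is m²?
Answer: 676/158382225 ≈ 4.2682e-6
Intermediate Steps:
m = 26/12585 (m = 1/(483 + 27/26) = 1/(12585/26) = 26/12585 ≈ 0.0020660)
m² = (26/12585)² = 676/158382225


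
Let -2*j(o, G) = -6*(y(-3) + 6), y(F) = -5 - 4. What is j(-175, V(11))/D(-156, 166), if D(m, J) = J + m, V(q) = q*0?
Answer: -9/10 ≈ -0.90000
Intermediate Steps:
V(q) = 0
y(F) = -9
j(o, G) = -9 (j(o, G) = -(-3)*(-9 + 6) = -(-3)*(-3) = -1/2*18 = -9)
j(-175, V(11))/D(-156, 166) = -9/(166 - 156) = -9/10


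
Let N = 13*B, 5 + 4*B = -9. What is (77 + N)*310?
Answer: 9765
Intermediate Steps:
B = -7/2 (B = -5/4 + (¼)*(-9) = -5/4 - 9/4 = -7/2 ≈ -3.5000)
N = -91/2 (N = 13*(-7/2) = -91/2 ≈ -45.500)
(77 + N)*310 = (77 - 91/2)*310 = (63/2)*310 = 9765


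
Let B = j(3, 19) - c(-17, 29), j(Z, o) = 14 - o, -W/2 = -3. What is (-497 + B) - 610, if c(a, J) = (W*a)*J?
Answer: 1846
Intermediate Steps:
W = 6 (W = -2*(-3) = 6)
c(a, J) = 6*J*a (c(a, J) = (6*a)*J = 6*J*a)
B = 2953 (B = (14 - 1*19) - 6*29*(-17) = (14 - 19) - 1*(-2958) = -5 + 2958 = 2953)
(-497 + B) - 610 = (-497 + 2953) - 610 = 2456 - 610 = 1846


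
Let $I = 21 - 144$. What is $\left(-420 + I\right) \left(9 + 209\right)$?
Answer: $-118374$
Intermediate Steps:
$I = -123$
$\left(-420 + I\right) \left(9 + 209\right) = \left(-420 - 123\right) \left(9 + 209\right) = \left(-543\right) 218 = -118374$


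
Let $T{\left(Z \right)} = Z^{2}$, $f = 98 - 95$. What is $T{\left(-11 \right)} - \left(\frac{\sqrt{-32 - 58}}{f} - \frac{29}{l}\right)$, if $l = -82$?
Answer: $\frac{9893}{82} - i \sqrt{10} \approx 120.65 - 3.1623 i$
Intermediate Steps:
$f = 3$
$T{\left(-11 \right)} - \left(\frac{\sqrt{-32 - 58}}{f} - \frac{29}{l}\right) = \left(-11\right)^{2} - \left(\frac{\sqrt{-32 - 58}}{3} - \frac{29}{-82}\right) = 121 - \left(\sqrt{-90} \cdot \frac{1}{3} - - \frac{29}{82}\right) = 121 - \left(3 i \sqrt{10} \cdot \frac{1}{3} + \frac{29}{82}\right) = 121 - \left(i \sqrt{10} + \frac{29}{82}\right) = 121 - \left(\frac{29}{82} + i \sqrt{10}\right) = \frac{9893}{82} - i \sqrt{10}$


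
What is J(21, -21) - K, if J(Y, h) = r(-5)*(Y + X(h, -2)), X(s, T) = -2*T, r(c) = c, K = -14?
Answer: -111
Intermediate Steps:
J(Y, h) = -20 - 5*Y (J(Y, h) = -5*(Y - 2*(-2)) = -5*(Y + 4) = -5*(4 + Y) = -20 - 5*Y)
J(21, -21) - K = (-20 - 5*21) - 1*(-14) = (-20 - 105) + 14 = -125 + 14 = -111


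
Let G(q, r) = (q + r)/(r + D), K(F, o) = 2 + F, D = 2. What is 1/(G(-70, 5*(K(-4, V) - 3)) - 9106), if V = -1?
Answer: -23/209343 ≈ -0.00010987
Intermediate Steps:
G(q, r) = (q + r)/(2 + r) (G(q, r) = (q + r)/(r + 2) = (q + r)/(2 + r))
1/(G(-70, 5*(K(-4, V) - 3)) - 9106) = 1/((-70 + 5*((2 - 4) - 3))/(2 + 5*((2 - 4) - 3)) - 9106) = 1/((-70 + 5*(-2 - 3))/(2 + 5*(-2 - 3)) - 9106) = 1/((-70 + 5*(-5))/(2 + 5*(-5)) - 9106) = 1/((-70 - 25)/(2 - 25) - 9106) = 1/(-95/(-23) - 9106) = 1/(-1/23*(-95) - 9106) = 1/(95/23 - 9106) = 1/(-209343/23) = -23/209343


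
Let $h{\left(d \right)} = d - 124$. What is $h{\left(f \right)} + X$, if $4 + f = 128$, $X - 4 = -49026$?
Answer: $-49022$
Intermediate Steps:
$X = -49022$ ($X = 4 - 49026 = -49022$)
$f = 124$ ($f = -4 + 128 = 124$)
$h{\left(d \right)} = -124 + d$
$h{\left(f \right)} + X = \left(-124 + 124\right) - 49022 = 0 - 49022 = -49022$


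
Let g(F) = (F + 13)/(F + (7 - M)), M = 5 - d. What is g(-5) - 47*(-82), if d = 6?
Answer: 11570/3 ≈ 3856.7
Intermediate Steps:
M = -1 (M = 5 - 1*6 = 5 - 6 = -1)
g(F) = (13 + F)/(8 + F) (g(F) = (F + 13)/(F + (7 - 1*(-1))) = (13 + F)/(F + (7 + 1)) = (13 + F)/(F + 8) = (13 + F)/(8 + F))
g(-5) - 47*(-82) = (13 - 5)/(8 - 5) - 47*(-82) = 8/3 + 3854 = 11570/3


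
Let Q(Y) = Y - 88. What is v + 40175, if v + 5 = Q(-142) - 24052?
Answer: 15888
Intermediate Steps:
Q(Y) = -88 + Y
v = -24287 (v = -5 + ((-88 - 142) - 24052) = -5 + (-230 - 24052) = -5 - 24282 = -24287)
v + 40175 = -24287 + 40175 = 15888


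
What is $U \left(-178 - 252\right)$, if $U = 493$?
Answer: $-211990$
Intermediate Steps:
$U \left(-178 - 252\right) = 493 \left(-178 - 252\right) = 493 \left(-430\right) = -211990$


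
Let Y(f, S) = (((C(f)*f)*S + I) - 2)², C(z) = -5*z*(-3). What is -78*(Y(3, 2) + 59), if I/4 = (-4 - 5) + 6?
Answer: -5116410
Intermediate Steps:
C(z) = 15*z
I = -12 (I = 4*((-4 - 5) + 6) = 4*(-9 + 6) = 4*(-3) = -12)
Y(f, S) = (-14 + 15*S*f²)² (Y(f, S) = ((((15*f)*f)*S - 12) - 2)² = (((15*f²)*S - 12) - 2)² = ((15*S*f² - 12) - 2)² = ((-12 + 15*S*f²) - 2)² = (-14 + 15*S*f²)²)
-78*(Y(3, 2) + 59) = -78*((-14 + 15*2*3²)² + 59) = -78*((-14 + 15*2*9)² + 59) = -78*((-14 + 270)² + 59) = -78*(256² + 59) = -78*(65536 + 59) = -78*65595 = -5116410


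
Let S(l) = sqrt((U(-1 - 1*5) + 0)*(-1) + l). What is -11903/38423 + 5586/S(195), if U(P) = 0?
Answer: -11903/38423 + 1862*sqrt(195)/65 ≈ 399.71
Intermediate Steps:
S(l) = sqrt(l) (S(l) = sqrt((0 + 0)*(-1) + l) = sqrt(0*(-1) + l) = sqrt(0 + l) = sqrt(l))
-11903/38423 + 5586/S(195) = -11903/38423 + 5586/(sqrt(195)) = -11903*1/38423 + 5586*(sqrt(195)/195) = -11903/38423 + 1862*sqrt(195)/65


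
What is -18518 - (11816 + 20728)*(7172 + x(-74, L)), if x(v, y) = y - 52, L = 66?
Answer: -233879702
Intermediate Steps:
x(v, y) = -52 + y
-18518 - (11816 + 20728)*(7172 + x(-74, L)) = -18518 - (11816 + 20728)*(7172 + (-52 + 66)) = -18518 - 32544*(7172 + 14) = -18518 - 32544*7186 = -18518 - 1*233861184 = -18518 - 233861184 = -233879702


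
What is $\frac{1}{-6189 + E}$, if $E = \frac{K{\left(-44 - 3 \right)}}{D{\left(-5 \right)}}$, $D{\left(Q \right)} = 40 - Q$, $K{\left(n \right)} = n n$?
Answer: $- \frac{45}{276296} \approx -0.00016287$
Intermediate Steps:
$K{\left(n \right)} = n^{2}$
$E = \frac{2209}{45}$ ($E = \frac{\left(-44 - 3\right)^{2}}{40 - -5} = \frac{\left(-47\right)^{2}}{40 + 5} = \frac{2209}{45} \approx 49.089$)
$\frac{1}{-6189 + E} = \frac{1}{-6189 + \frac{2209}{45}} = \frac{1}{- \frac{276296}{45}} = - \frac{45}{276296}$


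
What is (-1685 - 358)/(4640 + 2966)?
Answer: -2043/7606 ≈ -0.26860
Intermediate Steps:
(-1685 - 358)/(4640 + 2966) = -2043/7606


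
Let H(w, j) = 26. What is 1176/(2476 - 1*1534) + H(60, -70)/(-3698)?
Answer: 360363/290293 ≈ 1.2414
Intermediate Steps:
1176/(2476 - 1*1534) + H(60, -70)/(-3698) = 1176/(2476 - 1*1534) + 26/(-3698) = 1176/(2476 - 1534) + 26*(-1/3698) = 1176/942 - 13/1849 = 1176*(1/942) - 13/1849 = 196/157 - 13/1849 = 360363/290293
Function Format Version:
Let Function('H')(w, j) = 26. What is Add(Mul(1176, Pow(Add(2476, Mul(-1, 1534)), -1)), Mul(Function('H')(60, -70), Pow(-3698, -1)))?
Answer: Rational(360363, 290293) ≈ 1.2414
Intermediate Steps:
Add(Mul(1176, Pow(Add(2476, Mul(-1, 1534)), -1)), Mul(Function('H')(60, -70), Pow(-3698, -1))) = Add(Mul(1176, Pow(Add(2476, Mul(-1, 1534)), -1)), Mul(26, Pow(-3698, -1))) = Add(Mul(1176, Pow(Add(2476, -1534), -1)), Mul(26, Rational(-1, 3698))) = Add(Mul(1176, Pow(942, -1)), Rational(-13, 1849)) = Add(Mul(1176, Rational(1, 942)), Rational(-13, 1849)) = Add(Rational(196, 157), Rational(-13, 1849)) = Rational(360363, 290293)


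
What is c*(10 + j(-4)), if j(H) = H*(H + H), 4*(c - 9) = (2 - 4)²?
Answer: 420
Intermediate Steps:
c = 10 (c = 9 + (2 - 4)²/4 = 9 + (¼)*(-2)² = 9 + (¼)*4 = 9 + 1 = 10)
j(H) = 2*H² (j(H) = H*(2*H) = 2*H²)
c*(10 + j(-4)) = 10*(10 + 2*(-4)²) = 10*(10 + 2*16) = 10*(10 + 32) = 10*42 = 420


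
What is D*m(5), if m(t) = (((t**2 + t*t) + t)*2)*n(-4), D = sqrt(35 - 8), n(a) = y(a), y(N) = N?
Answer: -1320*sqrt(3) ≈ -2286.3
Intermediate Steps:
n(a) = a
D = 3*sqrt(3) (D = sqrt(27) = 3*sqrt(3) ≈ 5.1962)
m(t) = -16*t**2 - 8*t (m(t) = (((t**2 + t*t) + t)*2)*(-4) = (((t**2 + t**2) + t)*2)*(-4) = ((2*t**2 + t)*2)*(-4) = ((t + 2*t**2)*2)*(-4) = (2*t + 4*t**2)*(-4) = -16*t**2 - 8*t)
D*m(5) = (3*sqrt(3))*(-8*5*(1 + 2*5)) = (3*sqrt(3))*(-8*5*(1 + 10)) = (3*sqrt(3))*(-8*5*11) = (3*sqrt(3))*(-440) = -1320*sqrt(3)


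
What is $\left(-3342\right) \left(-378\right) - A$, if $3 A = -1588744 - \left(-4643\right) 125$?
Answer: $1599399$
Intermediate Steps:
$A = -336123$ ($A = \frac{-1588744 - \left(-4643\right) 125}{3} = \frac{-1588744 - -580375}{3} = \frac{-1588744 + 580375}{3} = \frac{1}{3} \left(-1008369\right) = -336123$)
$\left(-3342\right) \left(-378\right) - A = \left(-3342\right) \left(-378\right) - -336123 = 1263276 + 336123 = 1599399$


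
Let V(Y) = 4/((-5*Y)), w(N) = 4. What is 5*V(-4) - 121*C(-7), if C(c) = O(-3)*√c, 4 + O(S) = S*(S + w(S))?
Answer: 1 + 847*I*√7 ≈ 1.0 + 2241.0*I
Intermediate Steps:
V(Y) = -4/(5*Y) (V(Y) = 4*(-1/(5*Y)) = -4/(5*Y))
O(S) = -4 + S*(4 + S) (O(S) = -4 + S*(S + 4) = -4 + S*(4 + S))
C(c) = -7*√c (C(c) = (-4 + (-3)² + 4*(-3))*√c = (-4 + 9 - 12)*√c = -7*√c)
5*V(-4) - 121*C(-7) = 5*(-⅘/(-4)) - (-847)*√(-7) = 5*(-⅘*(-¼)) - (-847)*I*√7 = 5*(⅕) - (-847)*I*√7 = 1 + 847*I*√7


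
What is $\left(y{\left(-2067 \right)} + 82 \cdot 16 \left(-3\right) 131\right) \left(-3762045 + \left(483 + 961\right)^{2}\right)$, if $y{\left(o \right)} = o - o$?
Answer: $864641110944$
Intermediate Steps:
$y{\left(o \right)} = 0$
$\left(y{\left(-2067 \right)} + 82 \cdot 16 \left(-3\right) 131\right) \left(-3762045 + \left(483 + 961\right)^{2}\right) = \left(0 + 82 \cdot 16 \left(-3\right) 131\right) \left(-3762045 + \left(483 + 961\right)^{2}\right) = \left(0 + 82 \left(-48\right) 131\right) \left(-3762045 + 1444^{2}\right) = \left(0 - 515616\right) \left(-3762045 + 2085136\right) = \left(0 - 515616\right) \left(-1676909\right) = \left(-515616\right) \left(-1676909\right) = 864641110944$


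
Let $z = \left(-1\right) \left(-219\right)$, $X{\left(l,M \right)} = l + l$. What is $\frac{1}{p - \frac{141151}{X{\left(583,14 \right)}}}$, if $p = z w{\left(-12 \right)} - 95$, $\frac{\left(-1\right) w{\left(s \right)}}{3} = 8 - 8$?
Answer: $- \frac{1166}{251921} \approx -0.0046284$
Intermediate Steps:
$X{\left(l,M \right)} = 2 l$
$w{\left(s \right)} = 0$ ($w{\left(s \right)} = - 3 \left(8 - 8\right) = \left(-3\right) 0 = 0$)
$z = 219$
$p = -95$ ($p = 219 \cdot 0 - 95 = 0 - 95 = -95$)
$\frac{1}{p - \frac{141151}{X{\left(583,14 \right)}}} = \frac{1}{-95 - \frac{141151}{2 \cdot 583}} = \frac{1}{-95 - \frac{141151}{1166}} = \frac{1}{- \frac{251921}{1166}} = - \frac{1166}{251921}$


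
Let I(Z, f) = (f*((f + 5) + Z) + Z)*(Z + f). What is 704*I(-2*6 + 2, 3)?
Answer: 78848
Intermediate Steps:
I(Z, f) = (Z + f)*(Z + f*(5 + Z + f)) (I(Z, f) = (f*((5 + f) + Z) + Z)*(Z + f) = (f*(5 + Z + f) + Z)*(Z + f) = (Z + f*(5 + Z + f))*(Z + f) = (Z + f)*(Z + f*(5 + Z + f)))
704*I(-2*6 + 2, 3) = 704*((-2*6 + 2)² + 3³ + 5*3² + 3*(-2*6 + 2)² + 2*(-2*6 + 2)*3² + 6*(-2*6 + 2)*3) = 704*((-12 + 2)² + 27 + 5*9 + 3*(-12 + 2)² + 2*(-12 + 2)*9 + 6*(-12 + 2)*3) = 704*((-10)² + 27 + 45 + 3*(-10)² + 2*(-10)*9 + 6*(-10)*3) = 704*(100 + 27 + 45 + 3*100 - 180 - 180) = 704*(100 + 27 + 45 + 300 - 180 - 180) = 704*112 = 78848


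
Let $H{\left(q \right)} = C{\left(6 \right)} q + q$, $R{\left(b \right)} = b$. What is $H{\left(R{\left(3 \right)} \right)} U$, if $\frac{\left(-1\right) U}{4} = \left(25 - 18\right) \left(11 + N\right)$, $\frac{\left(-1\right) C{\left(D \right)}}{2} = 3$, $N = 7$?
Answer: $7560$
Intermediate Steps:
$C{\left(D \right)} = -6$ ($C{\left(D \right)} = \left(-2\right) 3 = -6$)
$U = -504$ ($U = - 4 \left(25 - 18\right) \left(11 + 7\right) = - 4 \cdot 7 \cdot 18 = \left(-4\right) 126 = -504$)
$H{\left(q \right)} = - 5 q$ ($H{\left(q \right)} = - 6 q + q = - 5 q$)
$H{\left(R{\left(3 \right)} \right)} U = \left(-5\right) 3 \left(-504\right) = \left(-15\right) \left(-504\right) = 7560$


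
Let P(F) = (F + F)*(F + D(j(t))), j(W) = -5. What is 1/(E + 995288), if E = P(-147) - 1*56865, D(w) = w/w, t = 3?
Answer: 1/981347 ≈ 1.0190e-6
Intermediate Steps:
D(w) = 1
P(F) = 2*F*(1 + F) (P(F) = (F + F)*(F + 1) = (2*F)*(1 + F) = 2*F*(1 + F))
E = -13941 (E = 2*(-147)*(1 - 147) - 1*56865 = 2*(-147)*(-146) - 56865 = 42924 - 56865 = -13941)
1/(E + 995288) = 1/(-13941 + 995288) = 1/981347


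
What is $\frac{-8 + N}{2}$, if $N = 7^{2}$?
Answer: $\frac{41}{2} \approx 20.5$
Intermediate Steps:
$N = 49$
$\frac{-8 + N}{2} = \frac{-8 + 49}{2} = \frac{1}{2} \cdot 41 = \frac{41}{2}$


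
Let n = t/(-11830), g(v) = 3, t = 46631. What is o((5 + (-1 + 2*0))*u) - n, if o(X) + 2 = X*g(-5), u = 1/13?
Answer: 2607/910 ≈ 2.8648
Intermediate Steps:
u = 1/13 ≈ 0.076923
o(X) = -2 + 3*X (o(X) = -2 + X*3 = -2 + 3*X)
n = -3587/910 (n = 46631/(-11830) = 46631*(-1/11830) = -3587/910 ≈ -3.9418)
o((5 + (-1 + 2*0))*u) - n = (-2 + 3*((5 + (-1 + 2*0))*(1/13))) - 1*(-3587/910) = (-2 + 3*((5 + (-1 + 0))*(1/13))) + 3587/910 = (-2 + 3*((5 - 1)*(1/13))) + 3587/910 = (-2 + 3*(4*(1/13))) + 3587/910 = (-2 + 3*(4/13)) + 3587/910 = (-2 + 12/13) + 3587/910 = -14/13 + 3587/910 = 2607/910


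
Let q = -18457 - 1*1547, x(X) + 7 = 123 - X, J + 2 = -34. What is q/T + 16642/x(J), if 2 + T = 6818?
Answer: 1149909/10792 ≈ 106.55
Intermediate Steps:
J = -36 (J = -2 - 34 = -36)
T = 6816 (T = -2 + 6818 = 6816)
x(X) = 116 - X (x(X) = -7 + (123 - X) = 116 - X)
q = -20004 (q = -18457 - 1547 = -20004)
q/T + 16642/x(J) = -20004/6816 + 16642/(116 - 1*(-36)) = -20004*1/6816 + 16642/(116 + 36) = -1667/568 + 16642/152 = -1667/568 + 16642*(1/152) = -1667/568 + 8321/76 = 1149909/10792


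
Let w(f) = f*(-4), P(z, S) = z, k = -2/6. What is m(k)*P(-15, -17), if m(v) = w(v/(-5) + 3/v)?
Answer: -536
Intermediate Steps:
k = -1/3 (k = -2*1/6 = -1/3 ≈ -0.33333)
w(f) = -4*f
m(v) = -12/v + 4*v/5 (m(v) = -4*(v/(-5) + 3/v) = -4*(v*(-1/5) + 3/v) = -4*(-v/5 + 3/v) = -4*(3/v - v/5) = -12/v + 4*v/5)
m(k)*P(-15, -17) = (-12/(-1/3) + (4/5)*(-1/3))*(-15) = (-12*(-3) - 4/15)*(-15) = (36 - 4/15)*(-15) = (536/15)*(-15) = -536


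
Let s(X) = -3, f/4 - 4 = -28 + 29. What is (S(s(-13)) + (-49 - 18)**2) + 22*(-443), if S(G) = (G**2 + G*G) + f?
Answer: -5219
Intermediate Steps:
f = 20 (f = 16 + 4*(-28 + 29) = 16 + 4*1 = 16 + 4 = 20)
S(G) = 20 + 2*G**2 (S(G) = (G**2 + G*G) + 20 = (G**2 + G**2) + 20 = 2*G**2 + 20 = 20 + 2*G**2)
(S(s(-13)) + (-49 - 18)**2) + 22*(-443) = ((20 + 2*(-3)**2) + (-49 - 18)**2) + 22*(-443) = ((20 + 2*9) + (-67)**2) - 9746 = ((20 + 18) + 4489) - 9746 = (38 + 4489) - 9746 = 4527 - 9746 = -5219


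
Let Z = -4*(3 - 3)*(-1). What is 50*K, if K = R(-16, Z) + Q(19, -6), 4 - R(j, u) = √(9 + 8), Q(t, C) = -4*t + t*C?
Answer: -9300 - 50*√17 ≈ -9506.2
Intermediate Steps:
Q(t, C) = -4*t + C*t
Z = 0 (Z = -4*0*(-1) = 0*(-1) = 0)
R(j, u) = 4 - √17 (R(j, u) = 4 - √(9 + 8) = 4 - √17)
K = -186 - √17 (K = (4 - √17) + 19*(-4 - 6) = (4 - √17) + 19*(-10) = (4 - √17) - 190 = -186 - √17 ≈ -190.12)
50*K = 50*(-186 - √17) = -9300 - 50*√17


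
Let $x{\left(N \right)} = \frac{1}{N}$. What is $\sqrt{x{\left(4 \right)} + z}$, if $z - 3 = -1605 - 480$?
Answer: $\frac{i \sqrt{8327}}{2} \approx 45.626 i$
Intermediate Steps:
$z = -2082$ ($z = 3 - 2085 = -2082$)
$\sqrt{x{\left(4 \right)} + z} = \sqrt{\frac{1}{4} - 2082} = \sqrt{- \frac{8327}{4}} = \frac{i \sqrt{8327}}{2}$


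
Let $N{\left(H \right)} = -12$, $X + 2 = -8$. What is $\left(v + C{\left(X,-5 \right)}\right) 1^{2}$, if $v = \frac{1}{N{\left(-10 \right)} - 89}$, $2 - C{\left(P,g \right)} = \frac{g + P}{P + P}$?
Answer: $\frac{501}{404} \approx 1.2401$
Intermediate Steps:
$X = -10$ ($X = -2 - 8 = -10$)
$C{\left(P,g \right)} = 2 - \frac{P + g}{2 P}$ ($C{\left(P,g \right)} = 2 - \frac{g + P}{P + P} = 2 - \frac{P + g}{2 P}$)
$v = - \frac{1}{101}$ ($v = \frac{1}{-12 - 89} = \frac{1}{-101} = - \frac{1}{101} \approx -0.009901$)
$\left(v + C{\left(X,-5 \right)}\right) 1^{2} = \left(- \frac{1}{101} + \frac{\left(-1\right) \left(-5\right) + 3 \left(-10\right)}{2 \left(-10\right)}\right) 1^{2} = \left(- \frac{1}{101} + \frac{1}{2} \left(- \frac{1}{10}\right) \left(5 - 30\right)\right) 1 = \left(- \frac{1}{101} + \frac{1}{2} \left(- \frac{1}{10}\right) \left(-25\right)\right) 1 = \left(- \frac{1}{101} + \frac{5}{4}\right) 1 = \frac{501}{404} \cdot 1 = \frac{501}{404}$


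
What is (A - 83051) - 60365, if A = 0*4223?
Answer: -143416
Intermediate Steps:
A = 0
(A - 83051) - 60365 = (0 - 83051) - 60365 = -83051 - 60365 = -143416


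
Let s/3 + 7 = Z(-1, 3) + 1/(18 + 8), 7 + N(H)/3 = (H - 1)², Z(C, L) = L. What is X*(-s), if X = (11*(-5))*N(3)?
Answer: 152955/26 ≈ 5882.9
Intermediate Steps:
N(H) = -21 + 3*(-1 + H)² (N(H) = -21 + 3*(H - 1)² = -21 + 3*(-1 + H)²)
s = -309/26 (s = -21 + 3*(3 + 1/(18 + 8)) = -21 + 3*(3 + 1/26) = -21 + 3*(79/26) = -21 + 237/26 = -309/26 ≈ -11.885)
X = 495 (X = (11*(-5))*(-21 + 3*(-1 + 3)²) = -55*(-21 + 3*2²) = -55*(-21 + 3*4) = -55*(-21 + 12) = -55*(-9) = 495)
X*(-s) = 495*(-1*(-309/26)) = 495*(309/26) = 152955/26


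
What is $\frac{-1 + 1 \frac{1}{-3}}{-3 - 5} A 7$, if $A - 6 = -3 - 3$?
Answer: $0$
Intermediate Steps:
$A = 0$ ($A = 6 - 6 = 0$)
$\frac{-1 + 1 \frac{1}{-3}}{-3 - 5} A 7 = \frac{-1 + 1 \frac{1}{-3}}{-3 - 5} \cdot 0 \cdot 7 = \frac{-1 + 1 \left(- \frac{1}{3}\right)}{-8} \cdot 0 \cdot 7 = \left(-1 - \frac{1}{3}\right) \left(- \frac{1}{8}\right) 0 \cdot 7 = \left(- \frac{4}{3}\right) \left(- \frac{1}{8}\right) 0 \cdot 7 = \frac{1}{6} \cdot 0 \cdot 7 = 0 \cdot 7 = 0$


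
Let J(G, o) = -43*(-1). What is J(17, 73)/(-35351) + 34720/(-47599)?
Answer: -1229433477/1682672249 ≈ -0.73064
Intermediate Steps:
J(G, o) = 43
J(17, 73)/(-35351) + 34720/(-47599) = 43/(-35351) + 34720/(-47599) = 43*(-1/35351) + 34720*(-1/47599) = -43/35351 - 34720/47599 = -1229433477/1682672249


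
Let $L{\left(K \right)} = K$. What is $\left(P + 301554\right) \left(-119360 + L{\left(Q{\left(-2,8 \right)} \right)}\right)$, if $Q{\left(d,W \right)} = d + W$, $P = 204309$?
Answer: $-60376772502$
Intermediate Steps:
$Q{\left(d,W \right)} = W + d$
$\left(P + 301554\right) \left(-119360 + L{\left(Q{\left(-2,8 \right)} \right)}\right) = \left(204309 + 301554\right) \left(-119360 + \left(8 - 2\right)\right) = 505863 \left(-119360 + 6\right) = 505863 \left(-119354\right) = -60376772502$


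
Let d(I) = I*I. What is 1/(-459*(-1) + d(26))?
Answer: 1/1135 ≈ 0.00088106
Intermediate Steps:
d(I) = I²
1/(-459*(-1) + d(26)) = 1/(-459*(-1) + 26²) = 1/(459 + 676) = 1/1135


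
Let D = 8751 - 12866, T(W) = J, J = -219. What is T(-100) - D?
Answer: 3896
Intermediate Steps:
T(W) = -219
D = -4115
T(-100) - D = -219 - 1*(-4115) = -219 + 4115 = 3896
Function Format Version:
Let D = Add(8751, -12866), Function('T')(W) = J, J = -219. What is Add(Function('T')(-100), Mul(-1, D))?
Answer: 3896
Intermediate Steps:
Function('T')(W) = -219
D = -4115
Add(Function('T')(-100), Mul(-1, D)) = Add(-219, Mul(-1, -4115)) = Add(-219, 4115) = 3896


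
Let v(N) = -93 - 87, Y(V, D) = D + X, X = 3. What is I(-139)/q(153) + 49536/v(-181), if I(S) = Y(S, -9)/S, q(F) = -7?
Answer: -1338878/4865 ≈ -275.21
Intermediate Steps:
Y(V, D) = 3 + D (Y(V, D) = D + 3 = 3 + D)
v(N) = -180
I(S) = -6/S (I(S) = (3 - 9)/S = -6/S)
I(-139)/q(153) + 49536/v(-181) = -6/(-139)/(-7) + 49536/(-180) = -6*(-1/139)*(-⅐) + 49536*(-1/180) = (6/139)*(-⅐) - 1376/5 = -6/973 - 1376/5 = -1338878/4865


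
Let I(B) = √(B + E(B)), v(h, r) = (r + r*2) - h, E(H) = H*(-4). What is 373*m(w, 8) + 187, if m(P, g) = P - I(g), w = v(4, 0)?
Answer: -1305 - 746*I*√6 ≈ -1305.0 - 1827.3*I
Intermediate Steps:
E(H) = -4*H
v(h, r) = -h + 3*r (v(h, r) = (r + 2*r) - h = 3*r - h = -h + 3*r)
w = -4 (w = -1*4 + 3*0 = -4 + 0 = -4)
I(B) = √3*√(-B) (I(B) = √(B - 4*B) = √(-3*B) = √3*√(-B))
m(P, g) = P - √3*√(-g)
373*m(w, 8) + 187 = 373*(-4 - √3*√(-1*8)) + 187 = 373*(-4 - √3*√(-8)) + 187 = 373*(-4 - √3*2*I*√2) + 187 = 373*(-4 - 2*I*√6) + 187 = (-1492 - 746*I*√6) + 187 = -1305 - 746*I*√6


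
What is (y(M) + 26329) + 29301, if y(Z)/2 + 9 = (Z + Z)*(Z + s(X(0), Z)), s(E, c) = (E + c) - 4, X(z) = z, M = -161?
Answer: 265556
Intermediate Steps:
s(E, c) = -4 + E + c
y(Z) = -18 + 4*Z*(-4 + 2*Z) (y(Z) = -18 + 2*((Z + Z)*(Z + (-4 + 0 + Z))) = -18 + 2*((2*Z)*(Z + (-4 + Z))) = -18 + 2*((2*Z)*(-4 + 2*Z)) = -18 + 2*(2*Z*(-4 + 2*Z)) = -18 + 4*Z*(-4 + 2*Z))
(y(M) + 26329) + 29301 = ((-18 - 16*(-161) + 8*(-161)²) + 26329) + 29301 = ((-18 + 2576 + 8*25921) + 26329) + 29301 = ((-18 + 2576 + 207368) + 26329) + 29301 = (209926 + 26329) + 29301 = 236255 + 29301 = 265556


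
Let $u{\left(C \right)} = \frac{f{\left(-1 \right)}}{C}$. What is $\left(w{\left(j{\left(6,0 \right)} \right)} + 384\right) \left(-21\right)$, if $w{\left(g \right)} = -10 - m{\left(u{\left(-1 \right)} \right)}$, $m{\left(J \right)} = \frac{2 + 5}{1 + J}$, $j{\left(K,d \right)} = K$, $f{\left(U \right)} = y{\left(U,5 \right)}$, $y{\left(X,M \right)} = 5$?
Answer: $- \frac{31563}{4} \approx -7890.8$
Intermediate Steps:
$f{\left(U \right)} = 5$
$u{\left(C \right)} = \frac{5}{C}$
$m{\left(J \right)} = \frac{7}{1 + J}$
$w{\left(g \right)} = - \frac{33}{4}$ ($w{\left(g \right)} = -10 - \frac{7}{1 + \frac{5}{-1}} = -10 - \frac{7}{1 + 5 \left(-1\right)} = -10 - \frac{7}{1 - 5} = -10 - \frac{7}{-4} = -10 - 7 \left(- \frac{1}{4}\right) = -10 - - \frac{7}{4} = -10 + \frac{7}{4} = - \frac{33}{4}$)
$\left(w{\left(j{\left(6,0 \right)} \right)} + 384\right) \left(-21\right) = \left(- \frac{33}{4} + 384\right) \left(-21\right) = \frac{1503}{4} \left(-21\right) = - \frac{31563}{4}$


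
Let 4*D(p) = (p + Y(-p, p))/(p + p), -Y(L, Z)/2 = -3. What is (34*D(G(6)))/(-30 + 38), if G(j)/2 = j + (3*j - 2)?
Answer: 425/704 ≈ 0.60369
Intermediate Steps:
Y(L, Z) = 6 (Y(L, Z) = -2*(-3) = 6)
G(j) = -4 + 8*j (G(j) = 2*(j + (3*j - 2)) = 2*(j + (-2 + 3*j)) = 2*(-2 + 4*j) = -4 + 8*j)
D(p) = (6 + p)/(8*p) (D(p) = ((p + 6)/(p + p))/4 = ((6 + p)/((2*p)))/4 = ((6 + p)*(1/(2*p)))/4 = ((6 + p)/(2*p))/4 = (6 + p)/(8*p))
(34*D(G(6)))/(-30 + 38) = (34*((6 + (-4 + 8*6))/(8*(-4 + 8*6))))/(-30 + 38) = (34*((6 + (-4 + 48))/(8*(-4 + 48))))/8 = (34*((⅛)*(6 + 44)/44))*(⅛) = (34*((⅛)*(1/44)*50))*(⅛) = (34*(25/176))*(⅛) = (425/88)*(⅛) = 425/704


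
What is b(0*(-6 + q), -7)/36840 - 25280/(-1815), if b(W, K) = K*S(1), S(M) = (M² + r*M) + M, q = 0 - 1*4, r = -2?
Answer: 5056/363 ≈ 13.928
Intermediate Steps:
q = -4 (q = 0 - 4 = -4)
S(M) = M² - M (S(M) = (M² - 2*M) + M = M² - M)
b(W, K) = 0 (b(W, K) = K*(1*(-1 + 1)) = K*(1*0) = K*0 = 0)
b(0*(-6 + q), -7)/36840 - 25280/(-1815) = 0/36840 - 25280/(-1815) = 0*(1/36840) - 25280*(-1/1815) = 0 + 5056/363 = 5056/363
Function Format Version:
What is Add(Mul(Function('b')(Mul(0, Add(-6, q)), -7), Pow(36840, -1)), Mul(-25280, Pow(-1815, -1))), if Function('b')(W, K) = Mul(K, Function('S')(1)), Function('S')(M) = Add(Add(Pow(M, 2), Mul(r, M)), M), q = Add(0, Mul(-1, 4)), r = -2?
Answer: Rational(5056, 363) ≈ 13.928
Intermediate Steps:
q = -4 (q = Add(0, -4) = -4)
Function('S')(M) = Add(Pow(M, 2), Mul(-1, M)) (Function('S')(M) = Add(Add(Pow(M, 2), Mul(-2, M)), M) = Add(Pow(M, 2), Mul(-1, M)))
Function('b')(W, K) = 0 (Function('b')(W, K) = Mul(K, Mul(1, Add(-1, 1))) = Mul(K, Mul(1, 0)) = Mul(K, 0) = 0)
Add(Mul(Function('b')(Mul(0, Add(-6, q)), -7), Pow(36840, -1)), Mul(-25280, Pow(-1815, -1))) = Add(Mul(0, Pow(36840, -1)), Mul(-25280, Pow(-1815, -1))) = Add(Mul(0, Rational(1, 36840)), Mul(-25280, Rational(-1, 1815))) = Add(0, Rational(5056, 363)) = Rational(5056, 363)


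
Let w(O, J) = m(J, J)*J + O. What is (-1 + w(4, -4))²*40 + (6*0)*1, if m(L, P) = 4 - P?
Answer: 33640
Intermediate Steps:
w(O, J) = O + J*(4 - J) (w(O, J) = (4 - J)*J + O = J*(4 - J) + O = O + J*(4 - J))
(-1 + w(4, -4))²*40 + (6*0)*1 = (-1 + (4 - 1*(-4)*(-4 - 4)))²*40 + (6*0)*1 = (-1 + (4 - 1*(-4)*(-8)))²*40 + 0*1 = (-1 + (4 - 32))²*40 + 0 = (-1 - 28)²*40 + 0 = (-29)²*40 + 0 = 841*40 + 0 = 33640 + 0 = 33640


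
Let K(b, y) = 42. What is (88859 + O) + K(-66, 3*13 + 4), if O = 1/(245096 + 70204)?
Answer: 28030485301/315300 ≈ 88901.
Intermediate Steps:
O = 1/315300 ≈ 3.1716e-6
(88859 + O) + K(-66, 3*13 + 4) = (88859 + 1/315300) + 42 = 28017242701/315300 + 42 = 28030485301/315300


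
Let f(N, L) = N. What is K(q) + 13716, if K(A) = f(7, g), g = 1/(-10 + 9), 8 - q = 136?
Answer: 13723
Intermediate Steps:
q = -128 (q = 8 - 1*136 = 8 - 136 = -128)
g = -1 (g = 1/(-1) = -1)
K(A) = 7
K(q) + 13716 = 7 + 13716 = 13723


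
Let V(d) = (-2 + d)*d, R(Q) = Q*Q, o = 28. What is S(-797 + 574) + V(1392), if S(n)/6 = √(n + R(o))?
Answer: 1934880 + 6*√561 ≈ 1.9350e+6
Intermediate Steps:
R(Q) = Q²
S(n) = 6*√(784 + n) (S(n) = 6*√(n + 28²) = 6*√(n + 784) = 6*√(784 + n))
V(d) = d*(-2 + d)
S(-797 + 574) + V(1392) = 6*√(784 + (-797 + 574)) + 1392*(-2 + 1392) = 6*√(784 - 223) + 1392*1390 = 6*√561 + 1934880 = 1934880 + 6*√561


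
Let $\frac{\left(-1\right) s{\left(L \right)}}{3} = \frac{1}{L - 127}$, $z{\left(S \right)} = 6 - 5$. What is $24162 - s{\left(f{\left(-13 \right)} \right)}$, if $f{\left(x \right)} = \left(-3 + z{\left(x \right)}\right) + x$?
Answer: $\frac{3431001}{142} \approx 24162.0$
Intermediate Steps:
$z{\left(S \right)} = 1$
$f{\left(x \right)} = -2 + x$ ($f{\left(x \right)} = \left(-3 + 1\right) + x = -2 + x$)
$s{\left(L \right)} = - \frac{3}{-127 + L}$ ($s{\left(L \right)} = - \frac{3}{L - 127} = - \frac{3}{-127 + L}$)
$24162 - s{\left(f{\left(-13 \right)} \right)} = 24162 - - \frac{3}{-127 - 15} = 24162 - - \frac{3}{-142} = 24162 - \left(-3\right) \left(- \frac{1}{142}\right) = 24162 - \frac{3}{142} = \frac{3431001}{142}$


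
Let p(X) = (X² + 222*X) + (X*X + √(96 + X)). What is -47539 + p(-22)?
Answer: -51455 + √74 ≈ -51446.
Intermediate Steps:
p(X) = √(96 + X) + 2*X² + 222*X (p(X) = (X² + 222*X) + (X² + √(96 + X)) = √(96 + X) + 2*X² + 222*X)
-47539 + p(-22) = -47539 + (√(96 - 22) + 2*(-22)² + 222*(-22)) = -47539 + (√74 + 2*484 - 4884) = -47539 + (√74 + 968 - 4884) = -47539 + (-3916 + √74) = -51455 + √74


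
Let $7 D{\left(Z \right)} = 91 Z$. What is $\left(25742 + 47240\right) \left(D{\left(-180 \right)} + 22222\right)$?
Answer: $1451028124$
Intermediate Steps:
$D{\left(Z \right)} = 13 Z$ ($D{\left(Z \right)} = \frac{91 Z}{7} = 13 Z$)
$\left(25742 + 47240\right) \left(D{\left(-180 \right)} + 22222\right) = \left(25742 + 47240\right) \left(13 \left(-180\right) + 22222\right) = 72982 \left(-2340 + 22222\right) = 72982 \cdot 19882 = 1451028124$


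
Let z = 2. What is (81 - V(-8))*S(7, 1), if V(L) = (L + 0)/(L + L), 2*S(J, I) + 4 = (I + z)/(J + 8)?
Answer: -3059/20 ≈ -152.95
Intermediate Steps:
S(J, I) = -2 + (2 + I)/(2*(8 + J)) (S(J, I) = -2 + ((I + 2)/(J + 8))/2 = -2 + ((2 + I)/(8 + J))/2 = -2 + (2 + I)/(2*(8 + J)))
V(L) = ½ (V(L) = L/((2*L)) = L*(1/(2*L)) = ½)
(81 - V(-8))*S(7, 1) = (81 - 1*½)*((-30 + 1 - 4*7)/(2*(8 + 7))) = (81 - ½)*((½)*(-30 + 1 - 28)/15) = 161*((½)*(1/15)*(-57))/2 = (161/2)*(-19/10) = -3059/20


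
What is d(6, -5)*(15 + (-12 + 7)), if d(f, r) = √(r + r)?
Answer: 10*I*√10 ≈ 31.623*I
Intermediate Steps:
d(f, r) = √2*√r (d(f, r) = √(2*r) = √2*√r)
d(6, -5)*(15 + (-12 + 7)) = (√2*√(-5))*(15 + (-12 + 7)) = (√2*(I*√5))*(15 - 5) = (I*√10)*10 = 10*I*√10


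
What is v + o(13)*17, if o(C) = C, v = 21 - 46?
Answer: 196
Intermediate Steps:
v = -25
v + o(13)*17 = -25 + 13*17 = -25 + 221 = 196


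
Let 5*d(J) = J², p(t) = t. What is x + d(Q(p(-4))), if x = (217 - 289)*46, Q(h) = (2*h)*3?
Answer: -15984/5 ≈ -3196.8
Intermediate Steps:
Q(h) = 6*h
d(J) = J²/5
x = -3312 (x = -72*46 = -3312)
x + d(Q(p(-4))) = -3312 + (6*(-4))²/5 = -3312 + (⅕)*(-24)² = -3312 + (⅕)*576 = -3312 + 576/5 = -15984/5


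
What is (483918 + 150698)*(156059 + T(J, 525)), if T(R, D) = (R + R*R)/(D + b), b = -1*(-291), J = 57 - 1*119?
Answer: 5051064462901/51 ≈ 9.9040e+10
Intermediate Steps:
J = -62 (J = 57 - 119 = -62)
b = 291
T(R, D) = (R + R²)/(291 + D) (T(R, D) = (R + R*R)/(D + 291) = (R + R²)/(291 + D))
(483918 + 150698)*(156059 + T(J, 525)) = (483918 + 150698)*(156059 - 62*(1 - 62)/(291 + 525)) = 634616*(156059 - 62*(-61)/816) = 634616*(156059 - 62*1/816*(-61)) = 634616*(156059 + 1891/408) = 634616*(63673963/408) = 5051064462901/51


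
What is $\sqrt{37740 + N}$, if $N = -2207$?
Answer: $\sqrt{35533} \approx 188.5$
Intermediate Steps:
$\sqrt{37740 + N} = \sqrt{37740 - 2207} = \sqrt{35533}$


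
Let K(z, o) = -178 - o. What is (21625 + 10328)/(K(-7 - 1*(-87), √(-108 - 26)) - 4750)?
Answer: -26244064/4047553 + 10651*I*√134/8095106 ≈ -6.4839 + 0.015231*I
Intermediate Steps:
(21625 + 10328)/(K(-7 - 1*(-87), √(-108 - 26)) - 4750) = (21625 + 10328)/((-178 - √(-108 - 26)) - 4750) = 31953/((-178 - √(-134)) - 4750) = 31953/((-178 - I*√134) - 4750) = 31953/(-4928 - I*√134)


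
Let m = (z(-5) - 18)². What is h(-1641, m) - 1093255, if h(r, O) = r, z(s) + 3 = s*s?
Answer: -1094896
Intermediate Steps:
z(s) = -3 + s² (z(s) = -3 + s*s = -3 + s²)
m = 16 (m = ((-3 + (-5)²) - 18)² = ((-3 + 25) - 18)² = (22 - 18)² = 4² = 16)
h(-1641, m) - 1093255 = -1641 - 1093255 = -1094896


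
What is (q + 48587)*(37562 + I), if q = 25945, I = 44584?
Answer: 6122505672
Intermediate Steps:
(q + 48587)*(37562 + I) = (25945 + 48587)*(37562 + 44584) = 74532*82146 = 6122505672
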